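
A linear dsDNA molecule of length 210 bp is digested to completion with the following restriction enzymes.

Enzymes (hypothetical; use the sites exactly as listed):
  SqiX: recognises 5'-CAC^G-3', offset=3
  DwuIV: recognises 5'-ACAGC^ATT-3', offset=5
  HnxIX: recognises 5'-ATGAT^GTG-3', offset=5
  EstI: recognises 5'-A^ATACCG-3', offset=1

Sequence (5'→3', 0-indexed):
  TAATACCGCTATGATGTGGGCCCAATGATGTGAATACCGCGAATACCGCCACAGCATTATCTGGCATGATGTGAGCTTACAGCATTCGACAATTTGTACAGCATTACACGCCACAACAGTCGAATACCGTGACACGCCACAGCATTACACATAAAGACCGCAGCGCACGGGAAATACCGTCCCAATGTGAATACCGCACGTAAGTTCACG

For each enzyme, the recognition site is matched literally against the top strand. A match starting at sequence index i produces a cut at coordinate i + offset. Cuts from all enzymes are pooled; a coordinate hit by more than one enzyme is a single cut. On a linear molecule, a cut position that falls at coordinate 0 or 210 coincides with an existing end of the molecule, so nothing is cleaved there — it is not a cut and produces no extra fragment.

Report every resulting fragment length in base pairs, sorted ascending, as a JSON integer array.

[1,2,4,5,7,8,9,9,10,12,13,13,13,14,14,15,17,19,25]

Site scan:
  SqiX (CACG, off=3): starts [106, 132, 165, 196, 206] → cuts [109, 135, 168, 199, 209]
  DwuIV (ACAGCATT, off=5): starts [50, 78, 97, 138] → cuts [55, 83, 102, 143]
  HnxIX (ATGATGTG, off=5): starts [10, 24, 65] → cuts [15, 29, 70]
  EstI (AATACCG, off=1): starts [1, 32, 41, 122, 172, 189] → cuts [2, 33, 42, 123, 173, 190]

All cut coordinates (distinct, sorted): [2, 15, 29, 33, 42, 55, 70, 83, 102, 109, 123, 135, 143, 168, 173, 190, 199, 209]

Fragments:
  [0,2): 2 bp
  [2,15): 13 bp
  [15,29): 14 bp
  [29,33): 4 bp
  [33,42): 9 bp
  [42,55): 13 bp
  [55,70): 15 bp
  [70,83): 13 bp
  [83,102): 19 bp
  [102,109): 7 bp
  [109,123): 14 bp
  [123,135): 12 bp
  [135,143): 8 bp
  [143,168): 25 bp
  [168,173): 5 bp
  [173,190): 17 bp
  [190,199): 9 bp
  [199,209): 10 bp
  [209,210): 1 bp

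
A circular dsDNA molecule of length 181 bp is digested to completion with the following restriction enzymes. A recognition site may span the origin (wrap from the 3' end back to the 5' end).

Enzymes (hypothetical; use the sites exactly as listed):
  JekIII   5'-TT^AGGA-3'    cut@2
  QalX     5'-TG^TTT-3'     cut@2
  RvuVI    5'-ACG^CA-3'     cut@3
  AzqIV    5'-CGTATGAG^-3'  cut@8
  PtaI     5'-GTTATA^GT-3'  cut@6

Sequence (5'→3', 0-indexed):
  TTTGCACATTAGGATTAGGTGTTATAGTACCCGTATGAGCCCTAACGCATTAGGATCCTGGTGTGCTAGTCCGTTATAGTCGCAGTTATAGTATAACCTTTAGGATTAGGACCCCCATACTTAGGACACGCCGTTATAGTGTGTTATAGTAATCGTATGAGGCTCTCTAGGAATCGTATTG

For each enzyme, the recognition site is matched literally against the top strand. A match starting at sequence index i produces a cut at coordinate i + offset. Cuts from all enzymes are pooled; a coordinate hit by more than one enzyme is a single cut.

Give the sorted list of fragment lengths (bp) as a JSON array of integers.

Scan for sites:
  JekIII (TTAGGA, off=2): starts [8, 49, 99, 105, 120] → cuts [10, 51, 101, 107, 122]
  QalX (TGTTT, off=2): starts [179] → cuts [0]
  RvuVI (ACGCA, off=3): starts [44] → cuts [47]
  AzqIV (CGTATGAG, off=8): starts [31, 153] → cuts [39, 161]
  PtaI (GTTATAGT, off=6): starts [20, 72, 84, 132, 142] → cuts [26, 78, 90, 138, 148]

Pooled cuts: [0, 10, 26, 39, 47, 51, 78, 90, 101, 107, 122, 138, 148, 161]

Fragment lengths:
  0→10: 10 bp
  10→26: 16 bp
  26→39: 13 bp
  39→47: 8 bp
  47→51: 4 bp
  51→78: 27 bp
  78→90: 12 bp
  90→101: 11 bp
  101→107: 6 bp
  107→122: 15 bp
  122→138: 16 bp
  138→148: 10 bp
  148→161: 13 bp
  161→0 (wrap): 181-161+0 = 20 bp

[4,6,8,10,10,11,12,13,13,15,16,16,20,27]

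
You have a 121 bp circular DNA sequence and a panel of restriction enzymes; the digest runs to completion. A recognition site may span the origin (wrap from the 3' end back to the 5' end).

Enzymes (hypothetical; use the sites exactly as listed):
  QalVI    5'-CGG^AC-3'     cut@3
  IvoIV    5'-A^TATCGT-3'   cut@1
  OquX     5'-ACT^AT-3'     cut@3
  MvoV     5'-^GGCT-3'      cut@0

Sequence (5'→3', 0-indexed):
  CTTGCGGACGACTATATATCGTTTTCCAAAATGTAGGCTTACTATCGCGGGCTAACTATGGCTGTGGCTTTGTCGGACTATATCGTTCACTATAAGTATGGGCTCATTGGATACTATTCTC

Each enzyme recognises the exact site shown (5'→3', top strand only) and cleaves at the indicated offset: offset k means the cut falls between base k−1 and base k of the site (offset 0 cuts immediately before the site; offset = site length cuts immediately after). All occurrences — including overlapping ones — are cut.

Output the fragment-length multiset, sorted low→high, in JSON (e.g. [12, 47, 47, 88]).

Scan for sites:
  QalVI (CGGAC, off=3): starts [4, 73] → cuts [7, 76]
  IvoIV (ATATCGT, off=1): starts [15, 79] → cuts [16, 80]
  OquX (ACTAT, off=3): starts [10, 40, 54, 76, 88, 112] → cuts [13, 43, 57, 79, 91, 115]
  MvoV (GGCT, off=0): starts [35, 49, 59, 65, 100] → cuts [35, 49, 59, 65, 100]

All cut coordinates (distinct, sorted): [7, 13, 16, 35, 43, 49, 57, 59, 65, 76, 79, 80, 91, 100, 115]

Fragment lengths:
  7→13: 6 bp
  13→16: 3 bp
  16→35: 19 bp
  35→43: 8 bp
  43→49: 6 bp
  49→57: 8 bp
  57→59: 2 bp
  59→65: 6 bp
  65→76: 11 bp
  76→79: 3 bp
  79→80: 1 bp
  80→91: 11 bp
  91→100: 9 bp
  100→115: 15 bp
  115→7 (wrap): 121-115+7 = 13 bp

[1,2,3,3,6,6,6,8,8,9,11,11,13,15,19]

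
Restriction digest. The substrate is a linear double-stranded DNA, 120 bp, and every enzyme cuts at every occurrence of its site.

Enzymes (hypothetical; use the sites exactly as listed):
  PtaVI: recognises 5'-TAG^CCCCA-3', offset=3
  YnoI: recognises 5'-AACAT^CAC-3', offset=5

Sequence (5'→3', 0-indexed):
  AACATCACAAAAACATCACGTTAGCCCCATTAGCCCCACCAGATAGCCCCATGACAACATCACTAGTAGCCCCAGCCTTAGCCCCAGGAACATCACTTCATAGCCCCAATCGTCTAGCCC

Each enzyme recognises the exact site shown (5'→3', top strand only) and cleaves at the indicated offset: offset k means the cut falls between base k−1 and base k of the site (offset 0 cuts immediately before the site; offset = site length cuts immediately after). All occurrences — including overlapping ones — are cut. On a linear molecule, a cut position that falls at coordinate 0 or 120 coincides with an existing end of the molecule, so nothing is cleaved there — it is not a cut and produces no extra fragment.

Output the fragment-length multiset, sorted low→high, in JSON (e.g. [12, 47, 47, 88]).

Site scan:
  PtaVI (TAGCCCCA, off=3): starts [21, 30, 43, 66, 78, 100] → cuts [24, 33, 46, 69, 81, 103]
  YnoI (AACATCAC, off=5): starts [0, 11, 55, 88] → cuts [5, 16, 60, 93]

All cut coordinates (distinct, sorted): [5, 16, 24, 33, 46, 60, 69, 81, 93, 103]

Fragment lengths:
  [0,5): 5 bp
  [5,16): 11 bp
  [16,24): 8 bp
  [24,33): 9 bp
  [33,46): 13 bp
  [46,60): 14 bp
  [60,69): 9 bp
  [69,81): 12 bp
  [81,93): 12 bp
  [93,103): 10 bp
  [103,120): 17 bp

[5,8,9,9,10,11,12,12,13,14,17]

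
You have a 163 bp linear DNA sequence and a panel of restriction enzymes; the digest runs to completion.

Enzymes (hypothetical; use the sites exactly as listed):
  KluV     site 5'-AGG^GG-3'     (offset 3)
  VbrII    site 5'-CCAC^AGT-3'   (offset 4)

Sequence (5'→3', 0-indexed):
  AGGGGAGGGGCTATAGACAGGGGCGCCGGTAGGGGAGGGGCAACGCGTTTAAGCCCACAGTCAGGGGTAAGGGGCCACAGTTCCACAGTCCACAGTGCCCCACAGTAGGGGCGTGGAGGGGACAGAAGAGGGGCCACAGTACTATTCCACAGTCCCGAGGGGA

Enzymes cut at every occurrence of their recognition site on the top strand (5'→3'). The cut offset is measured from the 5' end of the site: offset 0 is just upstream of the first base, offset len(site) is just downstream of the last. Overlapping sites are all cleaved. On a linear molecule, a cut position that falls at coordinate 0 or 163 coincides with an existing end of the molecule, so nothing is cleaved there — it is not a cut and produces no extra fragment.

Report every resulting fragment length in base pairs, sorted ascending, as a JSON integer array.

Scan for sites:
  KluV AGGGG/3: at [0, 5, 18, 30, 35, 62, 69, 106, 116, 128, 157] ⇒ [3, 8, 21, 33, 38, 65, 72, 109, 119, 131, 160]
  VbrII CCACAGT/4: at [54, 74, 82, 89, 99, 133, 146] ⇒ [58, 78, 86, 93, 103, 137, 150]

Pooled cuts: [3, 8, 21, 33, 38, 58, 65, 72, 78, 86, 93, 103, 109, 119, 131, 137, 150, 160]

Fragments:
  [0,3): 3 bp
  [3,8): 5 bp
  [8,21): 13 bp
  [21,33): 12 bp
  [33,38): 5 bp
  [38,58): 20 bp
  [58,65): 7 bp
  [65,72): 7 bp
  [72,78): 6 bp
  [78,86): 8 bp
  [86,93): 7 bp
  [93,103): 10 bp
  [103,109): 6 bp
  [109,119): 10 bp
  [119,131): 12 bp
  [131,137): 6 bp
  [137,150): 13 bp
  [150,160): 10 bp
  [160,163): 3 bp

[3,3,5,5,6,6,6,7,7,7,8,10,10,10,12,12,13,13,20]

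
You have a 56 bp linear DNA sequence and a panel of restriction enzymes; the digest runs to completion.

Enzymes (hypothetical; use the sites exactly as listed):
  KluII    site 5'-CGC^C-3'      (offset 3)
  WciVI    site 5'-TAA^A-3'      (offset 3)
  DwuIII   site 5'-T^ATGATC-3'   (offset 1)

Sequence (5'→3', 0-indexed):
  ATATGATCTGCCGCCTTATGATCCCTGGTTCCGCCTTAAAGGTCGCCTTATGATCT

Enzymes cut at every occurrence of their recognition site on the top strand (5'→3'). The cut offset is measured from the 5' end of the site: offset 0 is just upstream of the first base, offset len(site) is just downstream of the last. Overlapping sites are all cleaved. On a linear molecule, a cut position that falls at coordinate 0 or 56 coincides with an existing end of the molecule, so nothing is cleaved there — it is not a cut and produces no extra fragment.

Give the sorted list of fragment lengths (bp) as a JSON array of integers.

[2,3,3,5,7,7,12,17]

Site scan:
  KluII CGCC/3: at [11, 31, 43] ⇒ [14, 34, 46]
  WciVI TAAA/3: at [36] ⇒ [39]
  DwuIII TATGATC/1: at [1, 16, 48] ⇒ [2, 17, 49]

Pooled cuts: [2, 14, 17, 34, 39, 46, 49]

Fragment lengths:
  [0,2): 2 bp
  [2,14): 12 bp
  [14,17): 3 bp
  [17,34): 17 bp
  [34,39): 5 bp
  [39,46): 7 bp
  [46,49): 3 bp
  [49,56): 7 bp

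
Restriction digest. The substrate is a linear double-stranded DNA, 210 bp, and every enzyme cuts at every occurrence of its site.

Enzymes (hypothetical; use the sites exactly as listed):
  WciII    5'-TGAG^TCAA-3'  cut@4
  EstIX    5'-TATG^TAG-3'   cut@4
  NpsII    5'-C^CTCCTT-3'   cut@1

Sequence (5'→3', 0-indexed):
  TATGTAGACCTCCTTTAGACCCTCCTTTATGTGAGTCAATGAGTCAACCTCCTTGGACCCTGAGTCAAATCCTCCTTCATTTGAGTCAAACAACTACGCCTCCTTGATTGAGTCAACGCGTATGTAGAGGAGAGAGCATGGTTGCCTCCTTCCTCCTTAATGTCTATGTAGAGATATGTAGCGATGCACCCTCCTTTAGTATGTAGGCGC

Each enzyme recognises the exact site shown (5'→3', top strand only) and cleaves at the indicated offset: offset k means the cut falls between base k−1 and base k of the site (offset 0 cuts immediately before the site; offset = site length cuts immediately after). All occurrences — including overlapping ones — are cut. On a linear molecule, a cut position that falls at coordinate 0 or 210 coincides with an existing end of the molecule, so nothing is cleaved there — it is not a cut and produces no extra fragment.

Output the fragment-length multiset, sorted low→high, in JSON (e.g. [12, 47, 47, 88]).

[4,5,5,7,7,7,8,10,12,12,12,13,13,14,14,14,16,16,21]

Site scan:
  WciII TGAGTCAA/4: at [31, 39, 60, 81, 108] ⇒ [35, 43, 64, 85, 112]
  EstIX TATGTAG/4: at [0, 120, 164, 174, 199] ⇒ [4, 124, 168, 178, 203]
  NpsII CCTCCTT/1: at [8, 20, 47, 70, 98, 144, 151, 189] ⇒ [9, 21, 48, 71, 99, 145, 152, 190]

Pooled cuts: [4, 9, 21, 35, 43, 48, 64, 71, 85, 99, 112, 124, 145, 152, 168, 178, 190, 203]

Fragment lengths:
  [0,4): 4 bp
  [4,9): 5 bp
  [9,21): 12 bp
  [21,35): 14 bp
  [35,43): 8 bp
  [43,48): 5 bp
  [48,64): 16 bp
  [64,71): 7 bp
  [71,85): 14 bp
  [85,99): 14 bp
  [99,112): 13 bp
  [112,124): 12 bp
  [124,145): 21 bp
  [145,152): 7 bp
  [152,168): 16 bp
  [168,178): 10 bp
  [178,190): 12 bp
  [190,203): 13 bp
  [203,210): 7 bp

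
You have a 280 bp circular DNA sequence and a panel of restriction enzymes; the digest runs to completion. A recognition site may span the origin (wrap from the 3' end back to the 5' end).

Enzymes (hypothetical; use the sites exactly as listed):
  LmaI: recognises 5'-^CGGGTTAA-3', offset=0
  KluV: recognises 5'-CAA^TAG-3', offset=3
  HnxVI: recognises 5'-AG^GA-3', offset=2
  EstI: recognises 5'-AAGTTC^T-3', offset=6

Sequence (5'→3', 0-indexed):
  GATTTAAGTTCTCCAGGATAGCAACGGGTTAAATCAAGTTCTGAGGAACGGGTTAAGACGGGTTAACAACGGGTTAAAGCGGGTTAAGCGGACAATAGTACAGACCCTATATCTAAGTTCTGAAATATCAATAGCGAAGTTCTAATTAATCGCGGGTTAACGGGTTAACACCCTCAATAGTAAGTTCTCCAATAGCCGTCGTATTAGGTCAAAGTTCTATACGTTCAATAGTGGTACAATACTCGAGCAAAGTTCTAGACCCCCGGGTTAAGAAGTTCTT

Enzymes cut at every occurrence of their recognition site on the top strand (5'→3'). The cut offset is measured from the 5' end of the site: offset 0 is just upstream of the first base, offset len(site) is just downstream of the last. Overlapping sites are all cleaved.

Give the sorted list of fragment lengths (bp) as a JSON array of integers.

[3,4,5,5,8,8,8,10,10,10,10,11,11,11,11,13,15,16,17,17,25,25,27]

Scan for sites:
  LmaI CGGGTTAA/0: at [24, 48, 58, 69, 79, 152, 160, 263] ⇒ [24, 48, 58, 69, 79, 152, 160, 263]
  KluV CAATAG/3: at [92, 128, 174, 189, 225] ⇒ [95, 131, 177, 192, 228]
  HnxVI AGGA/2: at [14, 43] ⇒ [16, 45]
  EstI AAGTTCT/6: at [5, 35, 114, 136, 181, 211, 249, 272] ⇒ [11, 41, 120, 142, 187, 217, 255, 278]

All cut coordinates (distinct, sorted): [11, 16, 24, 41, 45, 48, 58, 69, 79, 95, 120, 131, 142, 152, 160, 177, 187, 192, 217, 228, 255, 263, 278]

Fragment lengths:
  11→16: 5 bp
  16→24: 8 bp
  24→41: 17 bp
  41→45: 4 bp
  45→48: 3 bp
  48→58: 10 bp
  58→69: 11 bp
  69→79: 10 bp
  79→95: 16 bp
  95→120: 25 bp
  120→131: 11 bp
  131→142: 11 bp
  142→152: 10 bp
  152→160: 8 bp
  160→177: 17 bp
  177→187: 10 bp
  187→192: 5 bp
  192→217: 25 bp
  217→228: 11 bp
  228→255: 27 bp
  255→263: 8 bp
  263→278: 15 bp
  278→11 (wrap): 280-278+11 = 13 bp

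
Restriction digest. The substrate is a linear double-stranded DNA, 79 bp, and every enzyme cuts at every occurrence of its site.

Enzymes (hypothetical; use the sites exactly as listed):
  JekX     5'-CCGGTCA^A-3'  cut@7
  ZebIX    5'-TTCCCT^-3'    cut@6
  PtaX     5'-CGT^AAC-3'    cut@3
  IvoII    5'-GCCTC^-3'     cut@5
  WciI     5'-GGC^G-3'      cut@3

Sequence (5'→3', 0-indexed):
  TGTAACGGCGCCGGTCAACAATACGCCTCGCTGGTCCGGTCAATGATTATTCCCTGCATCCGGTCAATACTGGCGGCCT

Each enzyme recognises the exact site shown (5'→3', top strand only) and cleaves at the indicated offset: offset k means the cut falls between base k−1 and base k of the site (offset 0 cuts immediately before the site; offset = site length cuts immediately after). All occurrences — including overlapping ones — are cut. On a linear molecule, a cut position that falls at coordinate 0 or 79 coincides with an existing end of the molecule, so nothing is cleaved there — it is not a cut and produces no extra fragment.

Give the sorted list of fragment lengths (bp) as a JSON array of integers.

[5,8,8,9,11,12,13,13]

Per-enzyme occurrences:
  JekX CCGGTCAA/7: at [10, 35, 59] ⇒ [17, 42, 66]
  ZebIX TTCCCT/6: at [49] ⇒ [55]
  PtaX (CGTAAC, off=3): no sites
  IvoII GCCTC/5: at [24] ⇒ [29]
  WciI GGCG/3: at [6, 71] ⇒ [9, 74]

All cut coordinates (distinct, sorted): [9, 17, 29, 42, 55, 66, 74]

Fragment lengths:
  [0,9): 9 bp
  [9,17): 8 bp
  [17,29): 12 bp
  [29,42): 13 bp
  [42,55): 13 bp
  [55,66): 11 bp
  [66,74): 8 bp
  [74,79): 5 bp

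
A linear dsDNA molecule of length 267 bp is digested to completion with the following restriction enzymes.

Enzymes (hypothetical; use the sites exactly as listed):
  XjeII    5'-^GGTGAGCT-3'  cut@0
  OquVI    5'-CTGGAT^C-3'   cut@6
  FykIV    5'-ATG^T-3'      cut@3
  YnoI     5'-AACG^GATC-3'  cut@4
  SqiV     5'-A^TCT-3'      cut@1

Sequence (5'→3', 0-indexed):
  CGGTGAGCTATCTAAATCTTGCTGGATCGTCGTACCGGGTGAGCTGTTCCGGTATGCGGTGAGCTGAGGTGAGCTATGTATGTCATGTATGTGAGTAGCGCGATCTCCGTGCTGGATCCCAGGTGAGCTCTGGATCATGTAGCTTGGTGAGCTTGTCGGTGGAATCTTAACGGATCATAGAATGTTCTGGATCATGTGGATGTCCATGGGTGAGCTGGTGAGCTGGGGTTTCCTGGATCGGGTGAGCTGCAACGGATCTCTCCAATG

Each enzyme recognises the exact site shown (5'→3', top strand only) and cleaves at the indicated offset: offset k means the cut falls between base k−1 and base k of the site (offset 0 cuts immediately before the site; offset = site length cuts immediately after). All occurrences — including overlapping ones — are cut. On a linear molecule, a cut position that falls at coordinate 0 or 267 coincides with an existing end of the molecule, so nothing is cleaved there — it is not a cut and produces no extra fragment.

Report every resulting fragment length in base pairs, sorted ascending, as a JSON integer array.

[1,2,2,4,4,4,4,4,5,6,6,6,6,8,8,8,9,10,10,11,11,11,12,12,14,14,14,19,20,22]

Site scan:
  XjeII GGTGAGCT/0: at [1, 37, 57, 67, 121, 145, 208, 216, 240] ⇒ [1, 37, 57, 67, 121, 145, 208, 216, 240]
  OquVI CTGGATC/6: at [21, 111, 129, 186, 232] ⇒ [27, 117, 135, 192, 238]
  FykIV ATGT/3: at [75, 79, 84, 88, 136, 181, 193, 199] ⇒ [78, 82, 87, 91, 139, 184, 196, 202]
  YnoI AACGGATC/4: at [168, 250] ⇒ [172, 254]
  SqiV ATCT/1: at [9, 15, 102, 163, 255] ⇒ [10, 16, 103, 164, 256]

Pooled cuts: [1, 10, 16, 27, 37, 57, 67, 78, 82, 87, 91, 103, 117, 121, 135, 139, 145, 164, 172, 184, 192, 196, 202, 208, 216, 238, 240, 254, 256]

Fragments:
  [0,1): 1 bp
  [1,10): 9 bp
  [10,16): 6 bp
  [16,27): 11 bp
  [27,37): 10 bp
  [37,57): 20 bp
  [57,67): 10 bp
  [67,78): 11 bp
  [78,82): 4 bp
  [82,87): 5 bp
  [87,91): 4 bp
  [91,103): 12 bp
  [103,117): 14 bp
  [117,121): 4 bp
  [121,135): 14 bp
  [135,139): 4 bp
  [139,145): 6 bp
  [145,164): 19 bp
  [164,172): 8 bp
  [172,184): 12 bp
  [184,192): 8 bp
  [192,196): 4 bp
  [196,202): 6 bp
  [202,208): 6 bp
  [208,216): 8 bp
  [216,238): 22 bp
  [238,240): 2 bp
  [240,254): 14 bp
  [254,256): 2 bp
  [256,267): 11 bp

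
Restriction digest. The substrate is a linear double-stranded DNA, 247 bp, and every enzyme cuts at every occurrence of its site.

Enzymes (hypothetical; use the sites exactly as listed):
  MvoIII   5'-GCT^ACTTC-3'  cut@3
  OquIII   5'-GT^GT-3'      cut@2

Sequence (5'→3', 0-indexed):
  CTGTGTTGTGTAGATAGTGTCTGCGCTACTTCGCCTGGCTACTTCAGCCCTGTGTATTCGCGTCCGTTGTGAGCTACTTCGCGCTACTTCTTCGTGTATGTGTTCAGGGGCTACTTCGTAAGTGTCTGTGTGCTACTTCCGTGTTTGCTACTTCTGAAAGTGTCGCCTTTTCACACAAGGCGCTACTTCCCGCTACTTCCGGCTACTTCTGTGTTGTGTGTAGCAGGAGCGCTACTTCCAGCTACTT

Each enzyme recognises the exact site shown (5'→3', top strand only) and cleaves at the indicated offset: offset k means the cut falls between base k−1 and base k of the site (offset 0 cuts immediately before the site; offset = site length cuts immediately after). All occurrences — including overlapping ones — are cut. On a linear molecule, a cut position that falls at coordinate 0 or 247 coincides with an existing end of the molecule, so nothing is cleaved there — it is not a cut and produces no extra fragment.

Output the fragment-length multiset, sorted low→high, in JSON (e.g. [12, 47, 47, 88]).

[2,4,5,5,5,6,6,7,8,8,9,9,10,10,10,10,11,11,12,13,13,14,14,22,23]

Site scan:
  MvoIII GCTACTTC/3: at [24, 37, 72, 82, 109, 131, 146, 181, 191, 201, 230] ⇒ [27, 40, 75, 85, 112, 134, 149, 184, 194, 204, 233]
  OquIII GTGT/2: at [2, 7, 16, 51, 93, 99, 121, 127, 140, 159, 210, 215, 217] ⇒ [4, 9, 18, 53, 95, 101, 123, 129, 142, 161, 212, 217, 219]

Pooled cuts: [4, 9, 18, 27, 40, 53, 75, 85, 95, 101, 112, 123, 129, 134, 142, 149, 161, 184, 194, 204, 212, 217, 219, 233]

Fragment lengths:
  [0,4): 4 bp
  [4,9): 5 bp
  [9,18): 9 bp
  [18,27): 9 bp
  [27,40): 13 bp
  [40,53): 13 bp
  [53,75): 22 bp
  [75,85): 10 bp
  [85,95): 10 bp
  [95,101): 6 bp
  [101,112): 11 bp
  [112,123): 11 bp
  [123,129): 6 bp
  [129,134): 5 bp
  [134,142): 8 bp
  [142,149): 7 bp
  [149,161): 12 bp
  [161,184): 23 bp
  [184,194): 10 bp
  [194,204): 10 bp
  [204,212): 8 bp
  [212,217): 5 bp
  [217,219): 2 bp
  [219,233): 14 bp
  [233,247): 14 bp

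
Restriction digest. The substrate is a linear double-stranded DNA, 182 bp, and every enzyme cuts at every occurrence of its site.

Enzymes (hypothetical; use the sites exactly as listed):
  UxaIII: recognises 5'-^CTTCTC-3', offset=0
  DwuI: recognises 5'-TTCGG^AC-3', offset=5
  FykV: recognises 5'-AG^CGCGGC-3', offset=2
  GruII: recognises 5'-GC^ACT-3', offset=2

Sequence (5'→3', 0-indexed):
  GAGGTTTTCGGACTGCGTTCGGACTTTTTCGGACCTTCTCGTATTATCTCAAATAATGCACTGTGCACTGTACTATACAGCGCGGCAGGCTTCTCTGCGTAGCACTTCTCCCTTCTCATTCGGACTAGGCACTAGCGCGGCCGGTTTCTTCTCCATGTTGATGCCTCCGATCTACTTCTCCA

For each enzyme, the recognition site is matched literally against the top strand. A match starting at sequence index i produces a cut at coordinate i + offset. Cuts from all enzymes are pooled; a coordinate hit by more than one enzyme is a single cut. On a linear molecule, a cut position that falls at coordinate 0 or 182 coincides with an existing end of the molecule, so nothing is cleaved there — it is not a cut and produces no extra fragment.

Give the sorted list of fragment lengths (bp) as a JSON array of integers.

Site scan:
  UxaIII CTTCTC/0: at [34, 89, 104, 111, 147, 174] ⇒ [34, 89, 104, 111, 147, 174]
  DwuI TTCGGAC/5: at [6, 17, 27, 118] ⇒ [11, 22, 32, 123]
  FykV AGCGCGGC/2: at [78, 133] ⇒ [80, 135]
  GruII GCACT/2: at [57, 64, 101, 128] ⇒ [59, 66, 103, 130]

All cut coordinates (distinct, sorted): [11, 22, 32, 34, 59, 66, 80, 89, 103, 104, 111, 123, 130, 135, 147, 174]

Fragment lengths:
  [0,11): 11 bp
  [11,22): 11 bp
  [22,32): 10 bp
  [32,34): 2 bp
  [34,59): 25 bp
  [59,66): 7 bp
  [66,80): 14 bp
  [80,89): 9 bp
  [89,103): 14 bp
  [103,104): 1 bp
  [104,111): 7 bp
  [111,123): 12 bp
  [123,130): 7 bp
  [130,135): 5 bp
  [135,147): 12 bp
  [147,174): 27 bp
  [174,182): 8 bp

[1,2,5,7,7,7,8,9,10,11,11,12,12,14,14,25,27]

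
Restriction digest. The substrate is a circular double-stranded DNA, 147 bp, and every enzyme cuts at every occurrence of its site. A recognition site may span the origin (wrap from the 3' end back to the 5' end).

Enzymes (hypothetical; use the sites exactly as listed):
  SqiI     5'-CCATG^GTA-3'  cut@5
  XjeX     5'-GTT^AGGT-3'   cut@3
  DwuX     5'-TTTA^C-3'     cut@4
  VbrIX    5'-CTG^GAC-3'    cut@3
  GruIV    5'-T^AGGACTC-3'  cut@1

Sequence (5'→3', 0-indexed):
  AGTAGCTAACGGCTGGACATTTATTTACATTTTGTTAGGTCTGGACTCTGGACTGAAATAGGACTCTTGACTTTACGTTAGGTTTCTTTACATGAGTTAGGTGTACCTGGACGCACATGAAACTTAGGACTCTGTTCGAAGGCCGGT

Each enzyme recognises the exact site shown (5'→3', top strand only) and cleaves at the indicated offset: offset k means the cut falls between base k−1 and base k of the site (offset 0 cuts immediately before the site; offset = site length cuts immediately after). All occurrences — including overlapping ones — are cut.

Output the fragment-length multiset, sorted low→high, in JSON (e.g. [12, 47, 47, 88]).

[4,7,7,8,9,9,11,11,12,16,16,37]

Site scan:
  SqiI (CCATGGTA, off=5): no sites
  XjeX GTTAGGT/3: at [33, 76, 95] ⇒ [36, 79, 98]
  DwuX TTTAC/4: at [23, 71, 86] ⇒ [27, 75, 90]
  VbrIX CTGGAC/3: at [12, 40, 47, 106] ⇒ [15, 43, 50, 109]
  GruIV TAGGACTC/1: at [58, 124] ⇒ [59, 125]

All cut coordinates (distinct, sorted): [15, 27, 36, 43, 50, 59, 75, 79, 90, 98, 109, 125]

Fragment lengths:
  15→27: 12 bp
  27→36: 9 bp
  36→43: 7 bp
  43→50: 7 bp
  50→59: 9 bp
  59→75: 16 bp
  75→79: 4 bp
  79→90: 11 bp
  90→98: 8 bp
  98→109: 11 bp
  109→125: 16 bp
  125→15 (wrap): 147-125+15 = 37 bp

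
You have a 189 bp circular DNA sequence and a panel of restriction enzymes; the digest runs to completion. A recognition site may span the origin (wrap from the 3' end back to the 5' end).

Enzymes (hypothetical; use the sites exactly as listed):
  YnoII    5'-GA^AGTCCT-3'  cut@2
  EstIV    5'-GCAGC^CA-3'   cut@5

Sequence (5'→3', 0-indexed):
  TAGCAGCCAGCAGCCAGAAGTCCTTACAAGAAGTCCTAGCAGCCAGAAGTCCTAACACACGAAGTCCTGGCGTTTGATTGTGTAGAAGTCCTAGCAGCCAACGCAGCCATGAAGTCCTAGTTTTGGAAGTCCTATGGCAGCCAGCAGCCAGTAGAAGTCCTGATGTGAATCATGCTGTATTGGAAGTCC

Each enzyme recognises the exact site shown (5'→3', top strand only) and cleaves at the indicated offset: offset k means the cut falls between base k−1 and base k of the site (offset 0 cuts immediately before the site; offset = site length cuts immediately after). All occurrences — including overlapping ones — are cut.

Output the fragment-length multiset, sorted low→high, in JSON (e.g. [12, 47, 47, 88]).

Scan for sites:
  YnoII GAAGTCCT/2: at [16, 29, 45, 60, 84, 110, 125, 153, 182] ⇒ [18, 31, 47, 62, 86, 112, 127, 155, 184]
  EstIV GCAGCCA/5: at [2, 9, 38, 93, 102, 136, 143] ⇒ [7, 14, 43, 98, 107, 141, 148]

All cut coordinates (distinct, sorted): [7, 14, 18, 31, 43, 47, 62, 86, 98, 107, 112, 127, 141, 148, 155, 184]

Fragment lengths:
  7→14: 7 bp
  14→18: 4 bp
  18→31: 13 bp
  31→43: 12 bp
  43→47: 4 bp
  47→62: 15 bp
  62→86: 24 bp
  86→98: 12 bp
  98→107: 9 bp
  107→112: 5 bp
  112→127: 15 bp
  127→141: 14 bp
  141→148: 7 bp
  148→155: 7 bp
  155→184: 29 bp
  184→7 (wrap): 189-184+7 = 12 bp

[4,4,5,7,7,7,9,12,12,12,13,14,15,15,24,29]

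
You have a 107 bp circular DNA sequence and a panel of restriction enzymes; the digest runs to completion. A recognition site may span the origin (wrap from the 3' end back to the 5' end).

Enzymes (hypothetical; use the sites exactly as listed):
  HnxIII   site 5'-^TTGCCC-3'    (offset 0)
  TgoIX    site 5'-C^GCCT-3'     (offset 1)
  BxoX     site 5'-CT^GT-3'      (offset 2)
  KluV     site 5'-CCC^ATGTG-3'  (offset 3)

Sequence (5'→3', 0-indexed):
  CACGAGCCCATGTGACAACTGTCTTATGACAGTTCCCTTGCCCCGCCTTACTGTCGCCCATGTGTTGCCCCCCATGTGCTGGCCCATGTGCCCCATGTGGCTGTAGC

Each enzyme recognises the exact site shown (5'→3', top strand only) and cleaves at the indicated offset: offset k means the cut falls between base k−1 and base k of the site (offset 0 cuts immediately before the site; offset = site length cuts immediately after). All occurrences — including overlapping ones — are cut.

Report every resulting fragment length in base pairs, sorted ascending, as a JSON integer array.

Per-enzyme occurrences:
  HnxIII (TTGCCC, off=0): starts [37, 64] → cuts [37, 64]
  TgoIX (CGCCT, off=1): starts [43] → cuts [44]
  BxoX (CTGT, off=2): starts [18, 50, 100] → cuts [20, 52, 102]
  KluV (CCCATGTG, off=3): starts [6, 56, 70, 82, 91] → cuts [9, 59, 73, 85, 94]

Pooled cuts: [9, 20, 37, 44, 52, 59, 64, 73, 85, 94, 102]

Fragment lengths:
  9→20: 11 bp
  20→37: 17 bp
  37→44: 7 bp
  44→52: 8 bp
  52→59: 7 bp
  59→64: 5 bp
  64→73: 9 bp
  73→85: 12 bp
  85→94: 9 bp
  94→102: 8 bp
  102→9 (wrap): 107-102+9 = 14 bp

[5,7,7,8,8,9,9,11,12,14,17]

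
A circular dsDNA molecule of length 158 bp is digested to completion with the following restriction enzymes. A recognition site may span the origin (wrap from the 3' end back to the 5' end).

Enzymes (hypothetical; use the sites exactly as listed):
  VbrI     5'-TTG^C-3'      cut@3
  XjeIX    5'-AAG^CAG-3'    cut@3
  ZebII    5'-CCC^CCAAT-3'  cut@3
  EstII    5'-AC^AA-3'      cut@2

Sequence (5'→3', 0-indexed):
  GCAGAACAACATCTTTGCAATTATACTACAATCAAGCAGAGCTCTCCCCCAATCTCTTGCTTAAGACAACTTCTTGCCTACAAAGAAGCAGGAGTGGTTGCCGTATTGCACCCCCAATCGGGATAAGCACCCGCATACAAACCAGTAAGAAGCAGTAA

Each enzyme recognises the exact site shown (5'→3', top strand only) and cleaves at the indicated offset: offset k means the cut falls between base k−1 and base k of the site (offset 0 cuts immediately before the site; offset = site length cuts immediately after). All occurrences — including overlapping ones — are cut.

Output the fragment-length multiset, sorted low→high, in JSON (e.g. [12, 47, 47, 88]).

Site scan:
  VbrI TTGC/3: at [14, 56, 73, 97, 105] ⇒ [17, 59, 76, 100, 108]
  XjeIX AAGCAG/3: at [33, 85, 149, 156] ⇒ [1, 36, 88, 152]
  ZebII CCCCCAAT/3: at [45, 110] ⇒ [48, 113]
  EstII ACAA/2: at [5, 27, 65, 79, 136] ⇒ [7, 29, 67, 81, 138]

All cut coordinates (distinct, sorted): [1, 7, 17, 29, 36, 48, 59, 67, 76, 81, 88, 100, 108, 113, 138, 152]

Fragment lengths:
  1→7: 6 bp
  7→17: 10 bp
  17→29: 12 bp
  29→36: 7 bp
  36→48: 12 bp
  48→59: 11 bp
  59→67: 8 bp
  67→76: 9 bp
  76→81: 5 bp
  81→88: 7 bp
  88→100: 12 bp
  100→108: 8 bp
  108→113: 5 bp
  113→138: 25 bp
  138→152: 14 bp
  152→1 (wrap): 158-152+1 = 7 bp

[5,5,6,7,7,7,8,8,9,10,11,12,12,12,14,25]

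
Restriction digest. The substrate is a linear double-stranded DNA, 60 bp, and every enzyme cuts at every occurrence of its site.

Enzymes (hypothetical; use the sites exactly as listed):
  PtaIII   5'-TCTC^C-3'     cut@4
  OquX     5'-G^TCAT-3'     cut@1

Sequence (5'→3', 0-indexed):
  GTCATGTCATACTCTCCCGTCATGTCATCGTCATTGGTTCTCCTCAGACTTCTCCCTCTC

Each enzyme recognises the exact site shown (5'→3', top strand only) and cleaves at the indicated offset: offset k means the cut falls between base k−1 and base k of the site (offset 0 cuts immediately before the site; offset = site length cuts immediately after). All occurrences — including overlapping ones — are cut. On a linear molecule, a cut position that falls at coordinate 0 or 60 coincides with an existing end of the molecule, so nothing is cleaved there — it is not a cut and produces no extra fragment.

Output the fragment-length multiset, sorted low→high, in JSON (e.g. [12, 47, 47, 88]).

[1,3,5,5,6,6,10,12,12]

Per-enzyme occurrences:
  PtaIII TCTCC/4: at [12, 38, 50] ⇒ [16, 42, 54]
  OquX GTCAT/1: at [0, 5, 18, 23, 29] ⇒ [1, 6, 19, 24, 30]

All cut coordinates (distinct, sorted): [1, 6, 16, 19, 24, 30, 42, 54]

Fragments:
  [0,1): 1 bp
  [1,6): 5 bp
  [6,16): 10 bp
  [16,19): 3 bp
  [19,24): 5 bp
  [24,30): 6 bp
  [30,42): 12 bp
  [42,54): 12 bp
  [54,60): 6 bp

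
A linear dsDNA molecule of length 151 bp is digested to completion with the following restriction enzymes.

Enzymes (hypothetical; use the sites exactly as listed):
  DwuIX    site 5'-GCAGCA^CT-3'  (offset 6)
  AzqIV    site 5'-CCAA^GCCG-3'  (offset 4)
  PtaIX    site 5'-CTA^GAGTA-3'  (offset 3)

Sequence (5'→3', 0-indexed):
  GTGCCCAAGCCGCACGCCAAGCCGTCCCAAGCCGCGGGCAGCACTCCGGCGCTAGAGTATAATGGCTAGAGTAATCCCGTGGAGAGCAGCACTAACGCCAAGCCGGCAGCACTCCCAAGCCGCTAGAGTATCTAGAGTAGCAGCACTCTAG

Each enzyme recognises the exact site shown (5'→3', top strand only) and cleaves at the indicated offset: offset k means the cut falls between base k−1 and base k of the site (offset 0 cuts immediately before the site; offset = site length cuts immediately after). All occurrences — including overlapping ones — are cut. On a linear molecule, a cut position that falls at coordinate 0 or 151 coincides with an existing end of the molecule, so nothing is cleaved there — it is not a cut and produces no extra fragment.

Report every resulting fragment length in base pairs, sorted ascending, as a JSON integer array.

Scan for sites:
  DwuIX GCAGCACT/6: at [37, 85, 105, 139] ⇒ [43, 91, 111, 145]
  AzqIV CCAAGCCG/4: at [4, 16, 26, 97, 114] ⇒ [8, 20, 30, 101, 118]
  PtaIX CTAGAGTA/3: at [51, 65, 122, 131] ⇒ [54, 68, 125, 134]

All cut coordinates (distinct, sorted): [8, 20, 30, 43, 54, 68, 91, 101, 111, 118, 125, 134, 145]

Fragments:
  [0,8): 8 bp
  [8,20): 12 bp
  [20,30): 10 bp
  [30,43): 13 bp
  [43,54): 11 bp
  [54,68): 14 bp
  [68,91): 23 bp
  [91,101): 10 bp
  [101,111): 10 bp
  [111,118): 7 bp
  [118,125): 7 bp
  [125,134): 9 bp
  [134,145): 11 bp
  [145,151): 6 bp

[6,7,7,8,9,10,10,10,11,11,12,13,14,23]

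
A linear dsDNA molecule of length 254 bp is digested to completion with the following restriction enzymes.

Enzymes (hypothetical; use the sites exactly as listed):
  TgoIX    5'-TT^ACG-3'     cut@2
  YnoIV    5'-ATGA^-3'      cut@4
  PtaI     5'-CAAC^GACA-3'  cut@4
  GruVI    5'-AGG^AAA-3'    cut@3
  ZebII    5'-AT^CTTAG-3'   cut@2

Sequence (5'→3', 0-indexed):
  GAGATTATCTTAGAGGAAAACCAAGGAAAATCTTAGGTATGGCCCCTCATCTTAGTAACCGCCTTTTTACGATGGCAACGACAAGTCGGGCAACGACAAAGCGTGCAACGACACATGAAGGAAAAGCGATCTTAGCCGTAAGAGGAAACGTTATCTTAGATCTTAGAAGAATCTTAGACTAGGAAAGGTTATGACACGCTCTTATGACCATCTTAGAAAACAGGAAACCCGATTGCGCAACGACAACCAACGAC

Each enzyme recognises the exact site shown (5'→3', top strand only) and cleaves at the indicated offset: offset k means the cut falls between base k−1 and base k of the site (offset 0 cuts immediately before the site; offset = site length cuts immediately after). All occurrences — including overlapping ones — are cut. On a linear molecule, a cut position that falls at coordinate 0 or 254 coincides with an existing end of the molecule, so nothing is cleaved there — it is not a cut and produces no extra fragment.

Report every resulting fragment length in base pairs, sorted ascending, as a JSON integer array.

Scan for sites:
  TgoIX TTACG/2: at [66] ⇒ [68]
  YnoIV ATGA/4: at [114, 190, 203] ⇒ [118, 194, 207]
  PtaI CAACGACA/4: at [75, 90, 105, 237] ⇒ [79, 94, 109, 241]
  GruVI AGGAAA/3: at [13, 23, 118, 142, 180, 221] ⇒ [16, 26, 121, 145, 183, 224]
  ZebII ATCTTAG/2: at [6, 29, 48, 128, 152, 159, 170, 209] ⇒ [8, 31, 50, 130, 154, 161, 172, 211]

Pooled cuts: [8, 16, 26, 31, 50, 68, 79, 94, 109, 118, 121, 130, 145, 154, 161, 172, 183, 194, 207, 211, 224, 241]

Fragments:
  [0,8): 8 bp
  [8,16): 8 bp
  [16,26): 10 bp
  [26,31): 5 bp
  [31,50): 19 bp
  [50,68): 18 bp
  [68,79): 11 bp
  [79,94): 15 bp
  [94,109): 15 bp
  [109,118): 9 bp
  [118,121): 3 bp
  [121,130): 9 bp
  [130,145): 15 bp
  [145,154): 9 bp
  [154,161): 7 bp
  [161,172): 11 bp
  [172,183): 11 bp
  [183,194): 11 bp
  [194,207): 13 bp
  [207,211): 4 bp
  [211,224): 13 bp
  [224,241): 17 bp
  [241,254): 13 bp

[3,4,5,7,8,8,9,9,9,10,11,11,11,11,13,13,13,15,15,15,17,18,19]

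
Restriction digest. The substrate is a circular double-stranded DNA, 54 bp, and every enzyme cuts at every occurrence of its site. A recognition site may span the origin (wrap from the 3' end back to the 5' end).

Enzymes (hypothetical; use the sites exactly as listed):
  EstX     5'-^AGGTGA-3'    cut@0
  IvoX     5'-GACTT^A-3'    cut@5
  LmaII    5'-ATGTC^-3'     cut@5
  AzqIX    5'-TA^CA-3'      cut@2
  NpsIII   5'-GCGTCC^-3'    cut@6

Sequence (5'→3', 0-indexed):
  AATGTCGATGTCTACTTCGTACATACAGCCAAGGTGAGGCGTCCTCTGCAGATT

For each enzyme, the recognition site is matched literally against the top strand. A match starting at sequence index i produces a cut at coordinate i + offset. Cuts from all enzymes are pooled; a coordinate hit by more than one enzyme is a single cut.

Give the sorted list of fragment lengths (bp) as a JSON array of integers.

Site scan:
  EstX AGGTGA/0: at [31] ⇒ [31]
  IvoX (GACTTA, off=5): no sites
  LmaII ATGTC/5: at [1, 7] ⇒ [6, 12]
  AzqIX TACA/2: at [19, 23] ⇒ [21, 25]
  NpsIII GCGTCC/6: at [38] ⇒ [44]

Pooled cuts: [6, 12, 21, 25, 31, 44]

Fragments:
  6→12: 6 bp
  12→21: 9 bp
  21→25: 4 bp
  25→31: 6 bp
  31→44: 13 bp
  44→6 (wrap): 54-44+6 = 16 bp

[4,6,6,9,13,16]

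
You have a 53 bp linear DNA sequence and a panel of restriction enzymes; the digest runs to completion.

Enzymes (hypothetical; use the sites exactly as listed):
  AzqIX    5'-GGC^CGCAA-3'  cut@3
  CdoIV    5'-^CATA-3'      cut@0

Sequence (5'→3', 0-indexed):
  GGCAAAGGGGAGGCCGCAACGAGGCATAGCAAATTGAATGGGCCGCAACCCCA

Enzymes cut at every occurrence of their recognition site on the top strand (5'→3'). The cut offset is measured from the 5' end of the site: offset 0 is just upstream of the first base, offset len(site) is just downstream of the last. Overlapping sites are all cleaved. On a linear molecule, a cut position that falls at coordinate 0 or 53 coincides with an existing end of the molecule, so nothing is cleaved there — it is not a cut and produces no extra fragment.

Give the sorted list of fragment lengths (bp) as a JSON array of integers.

[10,10,14,19]

Site scan:
  AzqIX GGCCGCAA/3: at [11, 40] ⇒ [14, 43]
  CdoIV CATA/0: at [24] ⇒ [24]

Pooled cuts: [14, 24, 43]

Fragment lengths:
  [0,14): 14 bp
  [14,24): 10 bp
  [24,43): 19 bp
  [43,53): 10 bp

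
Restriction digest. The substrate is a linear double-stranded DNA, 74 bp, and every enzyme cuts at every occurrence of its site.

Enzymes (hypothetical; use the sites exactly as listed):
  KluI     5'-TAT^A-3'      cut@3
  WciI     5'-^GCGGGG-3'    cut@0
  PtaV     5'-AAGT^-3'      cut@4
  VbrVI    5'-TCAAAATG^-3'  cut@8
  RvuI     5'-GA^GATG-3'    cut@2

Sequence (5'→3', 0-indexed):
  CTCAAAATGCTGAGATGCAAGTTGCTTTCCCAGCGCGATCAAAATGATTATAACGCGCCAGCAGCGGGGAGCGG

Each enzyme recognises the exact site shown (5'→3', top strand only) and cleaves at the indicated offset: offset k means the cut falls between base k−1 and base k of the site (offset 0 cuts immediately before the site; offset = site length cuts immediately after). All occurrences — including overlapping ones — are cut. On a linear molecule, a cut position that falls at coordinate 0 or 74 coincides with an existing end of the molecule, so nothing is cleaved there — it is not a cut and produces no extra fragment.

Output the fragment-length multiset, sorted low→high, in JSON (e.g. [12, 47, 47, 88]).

[4,5,9,9,11,12,24]

Scan for sites:
  KluI (TATA, off=3): starts [48] → cuts [51]
  WciI (GCGGGG, off=0): starts [63] → cuts [63]
  PtaV (AAGT, off=4): starts [18] → cuts [22]
  VbrVI (TCAAAATG, off=8): starts [1, 38] → cuts [9, 46]
  RvuI (GAGATG, off=2): starts [11] → cuts [13]

All cut coordinates (distinct, sorted): [9, 13, 22, 46, 51, 63]

Fragments:
  [0,9): 9 bp
  [9,13): 4 bp
  [13,22): 9 bp
  [22,46): 24 bp
  [46,51): 5 bp
  [51,63): 12 bp
  [63,74): 11 bp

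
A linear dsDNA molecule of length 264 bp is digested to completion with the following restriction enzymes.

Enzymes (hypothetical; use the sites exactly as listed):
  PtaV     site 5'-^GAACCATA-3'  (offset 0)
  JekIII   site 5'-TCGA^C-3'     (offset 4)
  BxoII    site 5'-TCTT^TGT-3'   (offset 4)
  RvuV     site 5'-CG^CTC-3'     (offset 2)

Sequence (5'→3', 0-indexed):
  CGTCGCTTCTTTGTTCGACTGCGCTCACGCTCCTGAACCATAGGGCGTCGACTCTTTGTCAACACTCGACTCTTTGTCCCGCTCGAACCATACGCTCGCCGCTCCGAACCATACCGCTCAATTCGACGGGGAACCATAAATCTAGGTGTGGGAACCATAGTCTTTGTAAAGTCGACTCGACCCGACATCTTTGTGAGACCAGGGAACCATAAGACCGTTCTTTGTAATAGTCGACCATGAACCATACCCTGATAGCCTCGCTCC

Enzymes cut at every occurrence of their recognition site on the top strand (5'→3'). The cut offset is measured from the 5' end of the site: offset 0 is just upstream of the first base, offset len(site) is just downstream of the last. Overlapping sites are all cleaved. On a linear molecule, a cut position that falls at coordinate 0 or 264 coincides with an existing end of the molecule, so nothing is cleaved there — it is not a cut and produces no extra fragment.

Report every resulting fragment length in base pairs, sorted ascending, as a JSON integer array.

[3,4,4,4,4,5,5,5,5,5,6,7,7,7,10,10,11,11,11,11,12,12,13,13,17,19,21,22]

Per-enzyme occurrences:
  PtaV GAACCATA/0: at [34, 84, 105, 130, 151, 203, 238] ⇒ [34, 84, 105, 130, 151, 203, 238]
  JekIII TCGAC/4: at [14, 47, 65, 122, 171, 176, 230] ⇒ [18, 51, 69, 126, 175, 180, 234]
  BxoII TCTTTGT/4: at [7, 52, 70, 160, 187, 218] ⇒ [11, 56, 74, 164, 191, 222]
  RvuV CGCTC/2: at [21, 27, 79, 92, 99, 114, 258] ⇒ [23, 29, 81, 94, 101, 116, 260]

All cut coordinates (distinct, sorted): [11, 18, 23, 29, 34, 51, 56, 69, 74, 81, 84, 94, 101, 105, 116, 126, 130, 151, 164, 175, 180, 191, 203, 222, 234, 238, 260]

Fragments:
  [0,11): 11 bp
  [11,18): 7 bp
  [18,23): 5 bp
  [23,29): 6 bp
  [29,34): 5 bp
  [34,51): 17 bp
  [51,56): 5 bp
  [56,69): 13 bp
  [69,74): 5 bp
  [74,81): 7 bp
  [81,84): 3 bp
  [84,94): 10 bp
  [94,101): 7 bp
  [101,105): 4 bp
  [105,116): 11 bp
  [116,126): 10 bp
  [126,130): 4 bp
  [130,151): 21 bp
  [151,164): 13 bp
  [164,175): 11 bp
  [175,180): 5 bp
  [180,191): 11 bp
  [191,203): 12 bp
  [203,222): 19 bp
  [222,234): 12 bp
  [234,238): 4 bp
  [238,260): 22 bp
  [260,264): 4 bp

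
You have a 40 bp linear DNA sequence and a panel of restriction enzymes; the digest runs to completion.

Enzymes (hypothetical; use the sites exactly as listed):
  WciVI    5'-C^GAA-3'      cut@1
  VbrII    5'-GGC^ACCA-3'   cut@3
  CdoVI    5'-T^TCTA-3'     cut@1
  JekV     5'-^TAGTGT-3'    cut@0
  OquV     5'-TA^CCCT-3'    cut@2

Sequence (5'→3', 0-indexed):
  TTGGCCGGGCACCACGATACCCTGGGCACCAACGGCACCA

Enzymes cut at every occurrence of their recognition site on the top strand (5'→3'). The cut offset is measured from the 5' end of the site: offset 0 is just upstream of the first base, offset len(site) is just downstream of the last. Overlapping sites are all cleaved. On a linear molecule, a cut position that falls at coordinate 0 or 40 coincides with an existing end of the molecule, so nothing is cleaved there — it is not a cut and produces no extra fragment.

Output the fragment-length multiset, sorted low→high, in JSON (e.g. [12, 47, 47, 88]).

Scan for sites:
  WciVI (CGAA, off=1): no sites
  VbrII (GGCACCA, off=3): starts [7, 24, 33] → cuts [10, 27, 36]
  CdoVI (TTCTA, off=1): no sites
  JekV (TAGTGT, off=0): no sites
  OquV (TACCCT, off=2): starts [17] → cuts [19]

All cut coordinates (distinct, sorted): [10, 19, 27, 36]

Fragments:
  [0,10): 10 bp
  [10,19): 9 bp
  [19,27): 8 bp
  [27,36): 9 bp
  [36,40): 4 bp

[4,8,9,9,10]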